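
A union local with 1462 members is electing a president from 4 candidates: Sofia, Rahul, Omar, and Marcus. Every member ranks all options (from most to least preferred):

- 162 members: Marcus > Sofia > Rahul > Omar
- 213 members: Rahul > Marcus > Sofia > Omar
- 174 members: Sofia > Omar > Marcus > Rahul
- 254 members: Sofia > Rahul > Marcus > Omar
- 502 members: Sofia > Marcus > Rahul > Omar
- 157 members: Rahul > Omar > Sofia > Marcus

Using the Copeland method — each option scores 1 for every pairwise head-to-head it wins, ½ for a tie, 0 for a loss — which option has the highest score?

Sofia: beats Rahul, Omar, and Marcus → score 3.
Rahul: beats Omar; loses to Sofia and Marcus → score 1.
Omar: loses to Sofia, Rahul, and Marcus → score 0.
Marcus: beats Rahul and Omar; loses to Sofia → score 2.
Sofia has the best pairwise record.

Sofia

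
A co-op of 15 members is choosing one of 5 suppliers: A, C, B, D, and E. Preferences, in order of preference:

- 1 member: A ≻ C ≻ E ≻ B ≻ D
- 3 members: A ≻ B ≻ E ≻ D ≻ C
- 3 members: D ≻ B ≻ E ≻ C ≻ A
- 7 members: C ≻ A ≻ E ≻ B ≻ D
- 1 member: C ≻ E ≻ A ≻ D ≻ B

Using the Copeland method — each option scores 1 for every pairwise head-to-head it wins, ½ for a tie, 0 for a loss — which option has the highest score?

C

A: beats B, D, and E; loses to C → score 3.
C: beats A, B, D, and E → score 4.
B: beats D; loses to A, C, and E → score 1.
D: loses to A, C, B, and E → score 0.
E: beats B and D; loses to A and C → score 2.
C has the best pairwise record.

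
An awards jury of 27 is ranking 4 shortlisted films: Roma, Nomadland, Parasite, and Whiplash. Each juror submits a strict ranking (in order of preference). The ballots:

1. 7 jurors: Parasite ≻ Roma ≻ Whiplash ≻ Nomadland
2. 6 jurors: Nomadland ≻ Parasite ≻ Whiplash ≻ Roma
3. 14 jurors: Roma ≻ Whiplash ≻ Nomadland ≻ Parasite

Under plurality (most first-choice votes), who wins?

Roma

First-place votes: Roma 14, Nomadland 6, Parasite 7, Whiplash 0.
Roma has the most first-place votes.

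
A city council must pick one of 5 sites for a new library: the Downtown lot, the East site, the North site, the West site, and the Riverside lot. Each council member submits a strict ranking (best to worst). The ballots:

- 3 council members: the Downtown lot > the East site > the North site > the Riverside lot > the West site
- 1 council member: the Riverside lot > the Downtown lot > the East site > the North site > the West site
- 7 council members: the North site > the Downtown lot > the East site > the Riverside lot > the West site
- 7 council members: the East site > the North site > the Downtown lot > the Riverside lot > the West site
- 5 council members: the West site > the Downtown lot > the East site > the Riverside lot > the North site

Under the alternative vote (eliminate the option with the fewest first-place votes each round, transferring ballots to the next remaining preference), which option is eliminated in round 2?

the Downtown lot

Round 1: the Downtown lot 3, the East site 7, the North site 7, the West site 5, the Riverside lot 1. Eliminate the Riverside lot.
Round 2: the Downtown lot 4, the East site 7, the North site 7, the West site 5. Eliminate the Downtown lot.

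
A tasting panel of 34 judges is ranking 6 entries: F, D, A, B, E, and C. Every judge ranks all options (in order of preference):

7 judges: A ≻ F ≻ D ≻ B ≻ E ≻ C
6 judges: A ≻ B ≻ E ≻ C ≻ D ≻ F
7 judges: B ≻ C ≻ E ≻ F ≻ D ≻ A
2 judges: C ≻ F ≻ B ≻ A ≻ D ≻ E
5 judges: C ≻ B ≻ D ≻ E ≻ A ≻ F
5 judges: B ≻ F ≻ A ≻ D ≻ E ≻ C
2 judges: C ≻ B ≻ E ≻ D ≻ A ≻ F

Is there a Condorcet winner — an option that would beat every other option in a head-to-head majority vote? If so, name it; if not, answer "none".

B

B vs F: 25–9 for B.
B vs D: 27–7 for B.
B vs A: 21–13 for B.
B vs E: 34–0 for B.
B vs C: 25–9 for B.
B beats every other option head-to-head.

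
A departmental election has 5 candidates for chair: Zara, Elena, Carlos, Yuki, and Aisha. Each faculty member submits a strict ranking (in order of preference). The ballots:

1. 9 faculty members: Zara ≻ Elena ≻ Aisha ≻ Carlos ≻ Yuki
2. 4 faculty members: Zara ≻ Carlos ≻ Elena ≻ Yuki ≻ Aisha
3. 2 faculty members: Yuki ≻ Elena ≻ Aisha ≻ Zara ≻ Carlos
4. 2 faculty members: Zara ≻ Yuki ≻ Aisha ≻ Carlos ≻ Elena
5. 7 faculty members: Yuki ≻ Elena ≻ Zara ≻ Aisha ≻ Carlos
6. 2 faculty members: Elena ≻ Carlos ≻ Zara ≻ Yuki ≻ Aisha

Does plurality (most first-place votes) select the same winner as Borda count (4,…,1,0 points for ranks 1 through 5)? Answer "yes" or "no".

yes

Plurality — first-place votes: Zara 15, Elena 2, Carlos 0, Yuki 9, Aisha 0. Winner: Zara.
Borda — scores: Zara 80, Elena 70, Carlos 29, Yuki 48, Aisha 33. Winner: Zara.
The two methods agree.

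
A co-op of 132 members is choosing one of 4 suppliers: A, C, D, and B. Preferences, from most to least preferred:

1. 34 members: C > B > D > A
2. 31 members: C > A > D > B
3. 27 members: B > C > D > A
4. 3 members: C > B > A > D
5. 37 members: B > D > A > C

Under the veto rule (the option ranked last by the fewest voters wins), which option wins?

D

Last-place votes: A 61, C 37, D 3, B 31.
D is ranked last by the fewest voters, so D wins.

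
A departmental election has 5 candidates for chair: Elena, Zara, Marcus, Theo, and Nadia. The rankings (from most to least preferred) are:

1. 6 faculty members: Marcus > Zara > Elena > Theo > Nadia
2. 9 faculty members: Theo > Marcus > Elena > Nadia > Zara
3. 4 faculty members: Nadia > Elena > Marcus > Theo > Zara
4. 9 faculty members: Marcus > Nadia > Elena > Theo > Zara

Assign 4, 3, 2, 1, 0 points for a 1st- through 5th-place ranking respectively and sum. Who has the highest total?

Marcus

Elena: 6·2 + 9·2 + 4·3 + 9·2 = 60
Zara: 6·3 + 9·0 + 4·0 + 9·0 = 18
Marcus: 6·4 + 9·3 + 4·2 + 9·4 = 95
Theo: 6·1 + 9·4 + 4·1 + 9·1 = 55
Nadia: 6·0 + 9·1 + 4·4 + 9·3 = 52
Marcus has the highest Borda score (95).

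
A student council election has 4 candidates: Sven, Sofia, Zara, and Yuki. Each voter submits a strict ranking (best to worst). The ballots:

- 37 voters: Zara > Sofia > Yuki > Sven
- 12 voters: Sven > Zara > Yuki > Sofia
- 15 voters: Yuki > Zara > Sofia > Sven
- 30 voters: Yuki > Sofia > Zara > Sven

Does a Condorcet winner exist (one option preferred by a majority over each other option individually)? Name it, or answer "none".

Zara vs Sven: 82–12 for Zara.
Zara vs Sofia: 64–30 for Zara.
Zara vs Yuki: 49–45 for Zara.
Zara beats every other option head-to-head.

Zara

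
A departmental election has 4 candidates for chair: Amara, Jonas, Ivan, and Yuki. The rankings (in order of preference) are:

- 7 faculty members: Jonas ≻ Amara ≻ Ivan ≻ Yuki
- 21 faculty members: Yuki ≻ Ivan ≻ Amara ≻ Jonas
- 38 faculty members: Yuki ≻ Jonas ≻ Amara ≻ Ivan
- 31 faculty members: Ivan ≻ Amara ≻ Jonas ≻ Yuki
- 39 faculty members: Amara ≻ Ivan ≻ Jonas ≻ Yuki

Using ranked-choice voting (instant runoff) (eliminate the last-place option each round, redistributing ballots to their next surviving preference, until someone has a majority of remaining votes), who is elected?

Round 1: Amara 39, Jonas 7, Ivan 31, Yuki 59. Eliminate Jonas.
Round 2: Amara 46, Ivan 31, Yuki 59. Eliminate Ivan.
Round 3: Amara 77, Yuki 59. Amara has a majority.

Amara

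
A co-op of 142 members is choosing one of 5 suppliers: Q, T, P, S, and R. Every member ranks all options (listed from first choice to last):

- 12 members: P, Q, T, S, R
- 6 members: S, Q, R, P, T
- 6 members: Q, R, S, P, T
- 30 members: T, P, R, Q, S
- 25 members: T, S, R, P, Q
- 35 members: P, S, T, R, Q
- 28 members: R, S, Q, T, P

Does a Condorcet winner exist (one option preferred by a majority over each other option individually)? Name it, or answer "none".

Checking pairwise contests:
T beats Q 90–52.
S beats T 75–67.
T beats P 83–59.
P beats S 77–65.
T beats R 102–40.
Every option loses at least one head-to-head, so there is no Condorcet winner.

none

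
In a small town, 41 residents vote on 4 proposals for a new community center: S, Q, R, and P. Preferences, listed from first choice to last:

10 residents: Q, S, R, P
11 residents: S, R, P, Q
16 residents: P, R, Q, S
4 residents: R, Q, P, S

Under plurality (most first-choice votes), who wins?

P

First-place votes: S 11, Q 10, R 4, P 16.
P has the most first-place votes.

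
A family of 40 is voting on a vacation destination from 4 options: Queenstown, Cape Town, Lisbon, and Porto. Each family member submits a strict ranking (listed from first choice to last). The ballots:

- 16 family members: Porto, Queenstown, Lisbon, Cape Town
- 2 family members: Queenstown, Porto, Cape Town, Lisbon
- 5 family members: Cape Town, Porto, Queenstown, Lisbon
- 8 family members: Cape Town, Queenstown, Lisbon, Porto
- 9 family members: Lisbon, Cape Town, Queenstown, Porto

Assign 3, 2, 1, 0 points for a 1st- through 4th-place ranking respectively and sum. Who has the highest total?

Queenstown

Queenstown: 16·2 + 2·3 + 5·1 + 8·2 + 9·1 = 68
Cape Town: 16·0 + 2·1 + 5·3 + 8·3 + 9·2 = 59
Lisbon: 16·1 + 2·0 + 5·0 + 8·1 + 9·3 = 51
Porto: 16·3 + 2·2 + 5·2 + 8·0 + 9·0 = 62
Queenstown has the highest Borda score (68).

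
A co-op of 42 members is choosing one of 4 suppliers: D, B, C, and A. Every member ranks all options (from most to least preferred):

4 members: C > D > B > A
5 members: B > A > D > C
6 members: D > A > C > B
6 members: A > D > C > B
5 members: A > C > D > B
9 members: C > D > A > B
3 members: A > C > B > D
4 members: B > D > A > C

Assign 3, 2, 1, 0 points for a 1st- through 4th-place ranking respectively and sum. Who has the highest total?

A

D: 4·2 + 5·1 + 6·3 + 6·2 + 5·1 + 9·2 + 3·0 + 4·2 = 74
B: 4·1 + 5·3 + 6·0 + 6·0 + 5·0 + 9·0 + 3·1 + 4·3 = 34
C: 4·3 + 5·0 + 6·1 + 6·1 + 5·2 + 9·3 + 3·2 + 4·0 = 67
A: 4·0 + 5·2 + 6·2 + 6·3 + 5·3 + 9·1 + 3·3 + 4·1 = 77
A has the highest Borda score (77).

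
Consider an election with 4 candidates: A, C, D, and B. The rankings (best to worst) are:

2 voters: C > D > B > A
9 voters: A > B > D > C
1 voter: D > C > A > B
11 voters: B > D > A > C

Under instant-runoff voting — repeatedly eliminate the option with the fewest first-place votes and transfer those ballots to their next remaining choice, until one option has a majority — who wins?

Round 1: A 9, C 2, D 1, B 11. Eliminate D.
Round 2: A 9, C 3, B 11. Eliminate C.
Round 3: A 10, B 13. B has a majority.

B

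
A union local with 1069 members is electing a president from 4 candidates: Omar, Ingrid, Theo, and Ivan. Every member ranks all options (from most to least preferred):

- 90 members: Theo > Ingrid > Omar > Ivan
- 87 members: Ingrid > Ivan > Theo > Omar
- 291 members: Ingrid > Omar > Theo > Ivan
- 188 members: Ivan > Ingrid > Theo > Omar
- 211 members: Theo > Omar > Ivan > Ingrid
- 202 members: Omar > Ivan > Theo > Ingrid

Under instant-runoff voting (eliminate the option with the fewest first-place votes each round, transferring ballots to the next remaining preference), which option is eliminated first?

Round 1: Omar 202, Ingrid 378, Theo 301, Ivan 188. Eliminate Ivan.

Ivan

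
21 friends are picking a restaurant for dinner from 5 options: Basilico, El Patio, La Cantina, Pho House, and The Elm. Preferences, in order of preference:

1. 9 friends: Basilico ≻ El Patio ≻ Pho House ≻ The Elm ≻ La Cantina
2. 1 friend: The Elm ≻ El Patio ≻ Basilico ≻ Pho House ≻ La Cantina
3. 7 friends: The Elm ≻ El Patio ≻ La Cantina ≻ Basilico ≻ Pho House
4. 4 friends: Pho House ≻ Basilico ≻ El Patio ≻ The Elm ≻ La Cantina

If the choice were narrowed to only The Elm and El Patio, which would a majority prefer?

Voters preferring The Elm to El Patio: 8; preferring El Patio to The Elm: 13.
El Patio wins the head-to-head.

El Patio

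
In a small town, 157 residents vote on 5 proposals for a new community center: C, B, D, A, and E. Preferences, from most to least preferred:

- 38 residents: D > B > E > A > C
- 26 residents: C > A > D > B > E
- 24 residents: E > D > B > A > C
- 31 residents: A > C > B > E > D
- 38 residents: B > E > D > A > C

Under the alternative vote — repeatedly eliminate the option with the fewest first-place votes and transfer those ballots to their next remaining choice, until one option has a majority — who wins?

D

Round 1: C 26, B 38, D 38, A 31, E 24. Eliminate E.
Round 2: C 26, B 38, D 62, A 31. Eliminate C.
Round 3: B 38, D 62, A 57. Eliminate B.
Round 4: D 100, A 57. D has a majority.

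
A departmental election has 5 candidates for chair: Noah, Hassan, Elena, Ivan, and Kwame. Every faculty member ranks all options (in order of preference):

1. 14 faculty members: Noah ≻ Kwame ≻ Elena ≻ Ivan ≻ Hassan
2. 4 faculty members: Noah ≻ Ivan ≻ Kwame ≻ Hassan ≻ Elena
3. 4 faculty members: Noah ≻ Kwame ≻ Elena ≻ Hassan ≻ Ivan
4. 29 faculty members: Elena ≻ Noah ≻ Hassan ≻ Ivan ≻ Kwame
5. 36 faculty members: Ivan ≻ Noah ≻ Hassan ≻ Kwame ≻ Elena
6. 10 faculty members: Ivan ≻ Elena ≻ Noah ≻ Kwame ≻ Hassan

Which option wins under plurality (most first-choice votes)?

Ivan

First-place votes: Noah 22, Hassan 0, Elena 29, Ivan 46, Kwame 0.
Ivan has the most first-place votes.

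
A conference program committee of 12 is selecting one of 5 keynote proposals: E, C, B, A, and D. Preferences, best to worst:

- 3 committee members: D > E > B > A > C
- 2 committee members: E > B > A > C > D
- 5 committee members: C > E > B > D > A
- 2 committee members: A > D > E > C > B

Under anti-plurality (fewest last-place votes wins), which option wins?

Last-place votes: E 0, C 3, B 2, A 5, D 2.
E is ranked last by the fewest voters, so E wins.

E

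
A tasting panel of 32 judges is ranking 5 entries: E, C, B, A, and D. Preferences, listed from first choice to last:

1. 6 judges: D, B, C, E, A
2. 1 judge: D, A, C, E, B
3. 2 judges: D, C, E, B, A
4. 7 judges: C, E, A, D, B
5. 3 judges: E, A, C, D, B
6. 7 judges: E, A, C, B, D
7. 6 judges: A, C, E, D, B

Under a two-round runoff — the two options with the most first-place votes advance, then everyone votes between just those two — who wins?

E

Round 1 first-place votes: E 10, C 7, B 0, A 6, D 9.
E and D advance.
Runoff: E is preferred to D by 23 voters; D by 9.
E wins the runoff.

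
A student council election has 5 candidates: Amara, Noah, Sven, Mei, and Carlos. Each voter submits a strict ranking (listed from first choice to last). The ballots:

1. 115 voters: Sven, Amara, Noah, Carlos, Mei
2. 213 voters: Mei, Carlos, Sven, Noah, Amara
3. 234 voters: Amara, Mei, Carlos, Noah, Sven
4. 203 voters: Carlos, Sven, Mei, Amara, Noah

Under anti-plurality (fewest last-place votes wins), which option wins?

Carlos

Last-place votes: Amara 213, Noah 203, Sven 234, Mei 115, Carlos 0.
Carlos is ranked last by the fewest voters, so Carlos wins.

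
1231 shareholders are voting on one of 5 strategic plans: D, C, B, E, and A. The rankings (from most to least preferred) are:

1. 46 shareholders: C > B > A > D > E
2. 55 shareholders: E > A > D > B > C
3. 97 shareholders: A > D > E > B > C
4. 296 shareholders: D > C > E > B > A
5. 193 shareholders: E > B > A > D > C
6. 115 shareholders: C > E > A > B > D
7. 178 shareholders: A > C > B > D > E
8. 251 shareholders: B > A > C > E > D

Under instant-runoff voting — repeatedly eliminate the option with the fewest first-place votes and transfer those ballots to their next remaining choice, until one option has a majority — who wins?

Round 1: D 296, C 161, B 251, E 248, A 275. Eliminate C.
Round 2: D 296, B 297, E 363, A 275. Eliminate A.
Round 3: D 393, B 475, E 363. Eliminate E.
Round 4: D 448, B 783. B has a majority.

B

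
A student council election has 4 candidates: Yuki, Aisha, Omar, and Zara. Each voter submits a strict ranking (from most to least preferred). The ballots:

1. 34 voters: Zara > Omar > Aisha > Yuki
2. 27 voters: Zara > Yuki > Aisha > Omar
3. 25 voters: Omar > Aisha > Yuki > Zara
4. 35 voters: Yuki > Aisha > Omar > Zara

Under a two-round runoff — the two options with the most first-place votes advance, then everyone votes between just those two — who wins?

Zara

Round 1 first-place votes: Yuki 35, Aisha 0, Omar 25, Zara 61.
Zara and Yuki advance.
Runoff: Zara is preferred to Yuki by 61 voters; Yuki by 60.
Zara wins the runoff.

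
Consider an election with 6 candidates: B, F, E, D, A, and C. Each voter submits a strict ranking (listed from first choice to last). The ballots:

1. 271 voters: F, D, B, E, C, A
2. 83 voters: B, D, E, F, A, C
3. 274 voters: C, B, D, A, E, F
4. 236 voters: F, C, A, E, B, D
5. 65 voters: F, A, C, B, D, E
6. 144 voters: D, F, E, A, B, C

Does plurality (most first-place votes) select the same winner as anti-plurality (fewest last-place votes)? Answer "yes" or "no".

Plurality — first-place votes: B 83, F 572, E 0, D 144, A 0, C 274. Winner: F.
Anti-plurality — last-place votes: B 0, F 274, E 65, D 236, A 271, C 227. Winner: B.
The two methods disagree.

no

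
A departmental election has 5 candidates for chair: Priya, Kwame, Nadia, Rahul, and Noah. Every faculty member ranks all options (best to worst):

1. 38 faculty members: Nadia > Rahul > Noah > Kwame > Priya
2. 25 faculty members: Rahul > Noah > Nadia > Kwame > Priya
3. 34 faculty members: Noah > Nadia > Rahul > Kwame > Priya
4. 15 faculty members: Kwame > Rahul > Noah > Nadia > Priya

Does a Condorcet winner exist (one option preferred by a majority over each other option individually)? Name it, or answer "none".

none

Checking pairwise contests:
Kwame beats Priya 112–0.
Nadia beats Kwame 97–15.
Noah beats Nadia 74–38.
Nadia beats Rahul 72–40.
Rahul beats Noah 78–34.
Every option loses at least one head-to-head, so there is no Condorcet winner.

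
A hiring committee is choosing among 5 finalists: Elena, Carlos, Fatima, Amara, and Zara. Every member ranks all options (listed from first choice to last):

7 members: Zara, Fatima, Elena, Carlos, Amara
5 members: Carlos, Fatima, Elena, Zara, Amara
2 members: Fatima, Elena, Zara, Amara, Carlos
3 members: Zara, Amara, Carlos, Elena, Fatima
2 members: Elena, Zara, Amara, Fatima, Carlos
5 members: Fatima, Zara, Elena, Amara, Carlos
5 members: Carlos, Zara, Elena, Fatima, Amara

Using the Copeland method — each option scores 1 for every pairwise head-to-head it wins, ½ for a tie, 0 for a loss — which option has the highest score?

Elena: beats Carlos and Amara; loses to Fatima and Zara → score 2.
Carlos: beats Amara; loses to Elena, Fatima, and Zara → score 1.
Fatima: beats Elena, Carlos, and Amara; loses to Zara → score 3.
Amara: loses to Elena, Carlos, Fatima, and Zara → score 0.
Zara: beats Elena, Carlos, Fatima, and Amara → score 4.
Zara has the best pairwise record.

Zara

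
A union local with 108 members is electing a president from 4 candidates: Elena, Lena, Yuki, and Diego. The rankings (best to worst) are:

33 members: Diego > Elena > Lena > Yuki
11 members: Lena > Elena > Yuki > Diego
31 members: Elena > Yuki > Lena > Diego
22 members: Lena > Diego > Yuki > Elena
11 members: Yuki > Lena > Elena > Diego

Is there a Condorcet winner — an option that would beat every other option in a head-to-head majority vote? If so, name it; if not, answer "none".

Checking pairwise contests:
Diego beats Elena 55–53.
Elena beats Lena 64–44.
Elena beats Yuki 75–33.
Lena beats Diego 75–33.
Every option loses at least one head-to-head, so there is no Condorcet winner.

none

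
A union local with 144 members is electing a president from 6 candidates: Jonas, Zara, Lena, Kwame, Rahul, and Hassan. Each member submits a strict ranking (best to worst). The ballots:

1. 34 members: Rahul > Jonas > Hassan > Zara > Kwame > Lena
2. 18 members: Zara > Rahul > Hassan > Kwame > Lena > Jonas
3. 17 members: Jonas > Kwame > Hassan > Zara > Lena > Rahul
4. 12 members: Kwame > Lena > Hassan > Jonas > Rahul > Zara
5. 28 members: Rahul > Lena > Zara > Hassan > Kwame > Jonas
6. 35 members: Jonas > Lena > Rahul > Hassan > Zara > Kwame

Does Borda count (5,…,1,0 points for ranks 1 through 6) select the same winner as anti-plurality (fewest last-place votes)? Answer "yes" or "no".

Borda — scores: Jonas 420, Zara 311, Lena 335, Kwame 226, Rahul 499, Hassan 369. Winner: Rahul.
Anti-plurality — last-place votes: Jonas 46, Zara 12, Lena 34, Kwame 35, Rahul 17, Hassan 0. Winner: Hassan.
The two methods disagree.

no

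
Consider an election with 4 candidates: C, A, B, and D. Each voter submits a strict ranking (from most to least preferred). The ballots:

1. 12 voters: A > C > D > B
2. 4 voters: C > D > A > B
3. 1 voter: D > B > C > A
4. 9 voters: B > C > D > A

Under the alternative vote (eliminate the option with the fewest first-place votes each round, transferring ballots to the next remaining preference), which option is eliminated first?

Round 1: C 4, A 12, B 9, D 1. Eliminate D.

D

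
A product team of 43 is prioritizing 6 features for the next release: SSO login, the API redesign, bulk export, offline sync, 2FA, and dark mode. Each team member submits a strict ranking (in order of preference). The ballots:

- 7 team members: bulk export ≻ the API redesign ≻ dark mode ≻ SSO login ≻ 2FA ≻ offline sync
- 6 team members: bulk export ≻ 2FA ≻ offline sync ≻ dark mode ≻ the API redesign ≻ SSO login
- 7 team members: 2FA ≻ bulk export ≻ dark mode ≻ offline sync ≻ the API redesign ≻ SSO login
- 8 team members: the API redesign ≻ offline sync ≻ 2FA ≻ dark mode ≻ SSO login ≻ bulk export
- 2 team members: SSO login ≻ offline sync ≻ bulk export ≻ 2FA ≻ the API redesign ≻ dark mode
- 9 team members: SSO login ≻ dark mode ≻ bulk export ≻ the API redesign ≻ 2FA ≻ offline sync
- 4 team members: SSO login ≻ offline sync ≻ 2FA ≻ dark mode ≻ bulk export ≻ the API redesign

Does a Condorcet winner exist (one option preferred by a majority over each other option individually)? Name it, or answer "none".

Checking pairwise contests:
the API redesign beats SSO login 28–15.
bulk export beats the API redesign 35–8.
SSO login beats bulk export 23–20.
SSO login beats offline sync 22–21.
SSO login beats 2FA 22–21.
bulk export beats dark mode 22–21.
Every option loses at least one head-to-head, so there is no Condorcet winner.

none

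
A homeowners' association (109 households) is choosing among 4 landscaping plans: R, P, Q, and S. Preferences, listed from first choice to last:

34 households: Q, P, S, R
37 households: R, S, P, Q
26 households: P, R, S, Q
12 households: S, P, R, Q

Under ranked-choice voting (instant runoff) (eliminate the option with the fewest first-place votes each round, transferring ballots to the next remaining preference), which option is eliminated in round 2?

Round 1: R 37, P 26, Q 34, S 12. Eliminate S.
Round 2: R 37, P 38, Q 34. Eliminate Q.

Q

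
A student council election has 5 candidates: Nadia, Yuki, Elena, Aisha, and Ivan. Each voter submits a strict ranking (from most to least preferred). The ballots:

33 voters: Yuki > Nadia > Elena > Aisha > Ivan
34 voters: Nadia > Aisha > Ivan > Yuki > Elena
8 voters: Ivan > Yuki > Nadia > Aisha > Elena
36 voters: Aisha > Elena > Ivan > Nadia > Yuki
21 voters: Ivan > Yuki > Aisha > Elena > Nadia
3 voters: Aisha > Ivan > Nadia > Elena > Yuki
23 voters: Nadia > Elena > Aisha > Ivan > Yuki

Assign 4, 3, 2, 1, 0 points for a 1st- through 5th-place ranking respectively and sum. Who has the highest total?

Aisha

Nadia: 33·3 + 34·4 + 8·2 + 36·1 + 21·0 + 3·2 + 23·4 = 385
Yuki: 33·4 + 34·1 + 8·3 + 36·0 + 21·3 + 3·0 + 23·0 = 253
Elena: 33·2 + 34·0 + 8·0 + 36·3 + 21·1 + 3·1 + 23·3 = 267
Aisha: 33·1 + 34·3 + 8·1 + 36·4 + 21·2 + 3·4 + 23·2 = 387
Ivan: 33·0 + 34·2 + 8·4 + 36·2 + 21·4 + 3·3 + 23·1 = 288
Aisha has the highest Borda score (387).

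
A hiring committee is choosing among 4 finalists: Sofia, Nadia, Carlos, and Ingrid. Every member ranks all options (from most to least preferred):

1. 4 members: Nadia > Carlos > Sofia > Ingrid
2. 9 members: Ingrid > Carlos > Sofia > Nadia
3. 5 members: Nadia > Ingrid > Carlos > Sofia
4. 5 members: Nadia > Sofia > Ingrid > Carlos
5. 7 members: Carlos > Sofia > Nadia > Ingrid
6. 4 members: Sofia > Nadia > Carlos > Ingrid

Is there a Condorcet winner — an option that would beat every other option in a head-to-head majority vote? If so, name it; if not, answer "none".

none

Checking pairwise contests:
Carlos beats Sofia 25–9.
Sofia beats Nadia 20–14.
Nadia beats Carlos 18–16.
Sofia beats Ingrid 20–14.
Every option loses at least one head-to-head, so there is no Condorcet winner.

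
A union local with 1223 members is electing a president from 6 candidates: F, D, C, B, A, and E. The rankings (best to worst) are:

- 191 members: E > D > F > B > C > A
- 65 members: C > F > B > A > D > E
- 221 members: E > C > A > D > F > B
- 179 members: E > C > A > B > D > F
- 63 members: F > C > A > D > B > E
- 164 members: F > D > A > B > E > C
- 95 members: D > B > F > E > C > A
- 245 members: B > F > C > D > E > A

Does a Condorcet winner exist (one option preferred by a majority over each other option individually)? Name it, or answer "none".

none

Checking pairwise contests:
D beats F 686–537.
C beats D 773–450.
F beats C 758–465.
F beats B 704–519.
F beats A 823–400.
F beats E 632–591.
Every option loses at least one head-to-head, so there is no Condorcet winner.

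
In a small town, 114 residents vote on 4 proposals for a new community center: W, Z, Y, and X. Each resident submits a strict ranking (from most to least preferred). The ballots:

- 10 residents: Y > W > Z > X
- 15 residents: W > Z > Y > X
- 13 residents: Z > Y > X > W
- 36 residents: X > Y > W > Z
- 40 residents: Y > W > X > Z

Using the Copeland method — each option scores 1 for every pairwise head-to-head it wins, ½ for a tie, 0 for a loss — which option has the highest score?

Y

W: beats Z and X; loses to Y → score 2.
Z: loses to W, Y, and X → score 0.
Y: beats W, Z, and X → score 3.
X: beats Z; loses to W and Y → score 1.
Y has the best pairwise record.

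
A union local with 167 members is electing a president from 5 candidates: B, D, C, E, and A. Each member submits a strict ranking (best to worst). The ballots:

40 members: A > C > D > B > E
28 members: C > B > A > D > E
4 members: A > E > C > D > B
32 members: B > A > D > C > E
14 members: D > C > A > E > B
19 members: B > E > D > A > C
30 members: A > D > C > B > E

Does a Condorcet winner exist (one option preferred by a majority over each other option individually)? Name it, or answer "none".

A vs B: 88–79 for A.
A vs D: 134–33 for A.
A vs C: 125–42 for A.
A vs E: 148–19 for A.
A beats every other option head-to-head.

A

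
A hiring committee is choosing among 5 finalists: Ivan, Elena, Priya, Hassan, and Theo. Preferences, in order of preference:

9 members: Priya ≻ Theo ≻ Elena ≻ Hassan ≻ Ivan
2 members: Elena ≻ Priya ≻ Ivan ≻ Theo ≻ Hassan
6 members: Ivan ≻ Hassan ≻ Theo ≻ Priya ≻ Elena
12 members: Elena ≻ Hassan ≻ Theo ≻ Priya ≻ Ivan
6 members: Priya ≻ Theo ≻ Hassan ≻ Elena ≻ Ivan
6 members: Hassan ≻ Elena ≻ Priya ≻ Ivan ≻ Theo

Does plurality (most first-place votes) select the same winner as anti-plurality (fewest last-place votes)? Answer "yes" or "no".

Plurality — first-place votes: Ivan 6, Elena 14, Priya 15, Hassan 6, Theo 0. Winner: Priya.
Anti-plurality — last-place votes: Ivan 27, Elena 6, Priya 0, Hassan 2, Theo 6. Winner: Priya.
The two methods agree.

yes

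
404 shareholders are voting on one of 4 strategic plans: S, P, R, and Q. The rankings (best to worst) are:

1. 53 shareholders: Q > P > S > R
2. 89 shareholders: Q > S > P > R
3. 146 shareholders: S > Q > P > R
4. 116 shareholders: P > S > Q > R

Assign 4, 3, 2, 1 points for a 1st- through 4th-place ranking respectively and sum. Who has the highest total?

S

S: 53·2 + 89·3 + 146·4 + 116·3 = 1305
P: 53·3 + 89·2 + 146·2 + 116·4 = 1093
R: 53·1 + 89·1 + 146·1 + 116·1 = 404
Q: 53·4 + 89·4 + 146·3 + 116·2 = 1238
S has the highest Borda score (1305).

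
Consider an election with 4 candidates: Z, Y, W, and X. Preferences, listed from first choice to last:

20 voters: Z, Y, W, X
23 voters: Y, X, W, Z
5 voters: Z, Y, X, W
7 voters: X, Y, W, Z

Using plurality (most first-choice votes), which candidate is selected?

First-place votes: Z 25, Y 23, W 0, X 7.
Z has the most first-place votes.

Z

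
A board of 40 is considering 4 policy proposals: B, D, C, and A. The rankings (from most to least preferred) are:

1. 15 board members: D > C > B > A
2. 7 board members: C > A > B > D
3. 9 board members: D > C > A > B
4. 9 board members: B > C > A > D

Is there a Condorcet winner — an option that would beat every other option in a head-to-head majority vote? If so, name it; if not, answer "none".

D vs B: 24–16 for D.
D vs C: 24–16 for D.
D vs A: 24–16 for D.
D beats every other option head-to-head.

D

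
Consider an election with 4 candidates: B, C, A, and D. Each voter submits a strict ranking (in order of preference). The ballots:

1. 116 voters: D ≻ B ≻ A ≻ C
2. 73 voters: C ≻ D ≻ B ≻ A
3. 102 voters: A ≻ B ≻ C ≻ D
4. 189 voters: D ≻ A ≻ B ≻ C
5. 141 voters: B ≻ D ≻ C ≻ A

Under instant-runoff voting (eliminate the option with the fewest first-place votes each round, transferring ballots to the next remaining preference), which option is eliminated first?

Round 1: B 141, C 73, A 102, D 305. Eliminate C.

C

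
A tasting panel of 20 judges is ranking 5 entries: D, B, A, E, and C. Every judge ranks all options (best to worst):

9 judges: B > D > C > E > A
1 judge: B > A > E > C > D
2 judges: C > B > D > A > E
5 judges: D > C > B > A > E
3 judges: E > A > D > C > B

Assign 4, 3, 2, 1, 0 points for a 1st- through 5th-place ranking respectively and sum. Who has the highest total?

D: 9·3 + 1·0 + 2·2 + 5·4 + 3·2 = 57
B: 9·4 + 1·4 + 2·3 + 5·2 + 3·0 = 56
A: 9·0 + 1·3 + 2·1 + 5·1 + 3·3 = 19
E: 9·1 + 1·2 + 2·0 + 5·0 + 3·4 = 23
C: 9·2 + 1·1 + 2·4 + 5·3 + 3·1 = 45
D has the highest Borda score (57).

D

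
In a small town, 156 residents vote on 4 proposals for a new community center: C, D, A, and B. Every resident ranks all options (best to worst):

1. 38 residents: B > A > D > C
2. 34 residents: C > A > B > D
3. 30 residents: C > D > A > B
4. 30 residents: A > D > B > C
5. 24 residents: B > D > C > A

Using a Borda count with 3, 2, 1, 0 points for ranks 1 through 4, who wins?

C: 38·0 + 34·3 + 30·3 + 30·0 + 24·1 = 216
D: 38·1 + 34·0 + 30·2 + 30·2 + 24·2 = 206
A: 38·2 + 34·2 + 30·1 + 30·3 + 24·0 = 264
B: 38·3 + 34·1 + 30·0 + 30·1 + 24·3 = 250
A has the highest Borda score (264).

A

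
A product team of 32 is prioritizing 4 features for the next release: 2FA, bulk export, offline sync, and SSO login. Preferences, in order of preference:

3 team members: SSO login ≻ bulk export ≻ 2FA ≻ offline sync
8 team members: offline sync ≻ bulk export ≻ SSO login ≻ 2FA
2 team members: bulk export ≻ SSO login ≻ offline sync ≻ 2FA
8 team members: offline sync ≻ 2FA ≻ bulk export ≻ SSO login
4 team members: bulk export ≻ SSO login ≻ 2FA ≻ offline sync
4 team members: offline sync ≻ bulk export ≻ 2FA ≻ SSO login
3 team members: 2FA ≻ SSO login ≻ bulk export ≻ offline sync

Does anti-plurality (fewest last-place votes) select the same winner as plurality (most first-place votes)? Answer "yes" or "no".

Anti-plurality — last-place votes: 2FA 10, bulk export 0, offline sync 10, SSO login 12. Winner: bulk export.
Plurality — first-place votes: 2FA 3, bulk export 6, offline sync 20, SSO login 3. Winner: offline sync.
The two methods disagree.

no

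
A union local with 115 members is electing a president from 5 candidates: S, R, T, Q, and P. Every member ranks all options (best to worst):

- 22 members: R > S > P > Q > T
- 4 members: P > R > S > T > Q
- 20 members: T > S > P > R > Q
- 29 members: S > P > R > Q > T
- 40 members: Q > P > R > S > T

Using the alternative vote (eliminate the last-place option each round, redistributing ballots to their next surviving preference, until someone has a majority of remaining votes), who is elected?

S

Round 1: S 29, R 22, T 20, Q 40, P 4. Eliminate P.
Round 2: S 29, R 26, T 20, Q 40. Eliminate T.
Round 3: S 49, R 26, Q 40. Eliminate R.
Round 4: S 75, Q 40. S has a majority.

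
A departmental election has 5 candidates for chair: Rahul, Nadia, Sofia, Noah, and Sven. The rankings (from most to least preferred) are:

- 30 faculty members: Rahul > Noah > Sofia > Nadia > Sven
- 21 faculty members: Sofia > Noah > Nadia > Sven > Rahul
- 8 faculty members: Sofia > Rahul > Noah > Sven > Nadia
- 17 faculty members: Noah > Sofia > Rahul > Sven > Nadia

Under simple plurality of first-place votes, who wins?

First-place votes: Rahul 30, Nadia 0, Sofia 29, Noah 17, Sven 0.
Rahul has the most first-place votes.

Rahul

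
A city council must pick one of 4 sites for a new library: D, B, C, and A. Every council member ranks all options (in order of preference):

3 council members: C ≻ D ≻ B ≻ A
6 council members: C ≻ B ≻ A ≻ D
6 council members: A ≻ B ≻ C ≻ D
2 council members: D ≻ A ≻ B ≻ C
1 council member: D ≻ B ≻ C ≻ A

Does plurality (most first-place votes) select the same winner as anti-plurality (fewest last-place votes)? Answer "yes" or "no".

Plurality — first-place votes: D 3, B 0, C 9, A 6. Winner: C.
Anti-plurality — last-place votes: D 12, B 0, C 2, A 4. Winner: B.
The two methods disagree.

no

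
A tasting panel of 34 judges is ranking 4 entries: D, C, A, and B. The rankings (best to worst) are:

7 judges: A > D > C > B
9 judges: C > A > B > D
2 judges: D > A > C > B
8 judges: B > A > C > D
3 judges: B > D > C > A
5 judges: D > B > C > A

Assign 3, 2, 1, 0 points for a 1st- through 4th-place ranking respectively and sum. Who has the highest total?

D: 7·2 + 9·0 + 2·3 + 8·0 + 3·2 + 5·3 = 41
C: 7·1 + 9·3 + 2·1 + 8·1 + 3·1 + 5·1 = 52
A: 7·3 + 9·2 + 2·2 + 8·2 + 3·0 + 5·0 = 59
B: 7·0 + 9·1 + 2·0 + 8·3 + 3·3 + 5·2 = 52
A has the highest Borda score (59).

A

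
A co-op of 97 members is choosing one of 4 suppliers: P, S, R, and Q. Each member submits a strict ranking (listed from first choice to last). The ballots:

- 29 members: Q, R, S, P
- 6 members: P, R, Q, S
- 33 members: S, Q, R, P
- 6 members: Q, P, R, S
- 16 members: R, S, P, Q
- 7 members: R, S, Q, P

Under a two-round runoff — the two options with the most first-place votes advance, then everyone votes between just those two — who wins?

S

Round 1 first-place votes: P 6, S 33, R 23, Q 35.
Q and S advance.
Runoff: Q is preferred to S by 41 voters; S by 56.
S wins the runoff.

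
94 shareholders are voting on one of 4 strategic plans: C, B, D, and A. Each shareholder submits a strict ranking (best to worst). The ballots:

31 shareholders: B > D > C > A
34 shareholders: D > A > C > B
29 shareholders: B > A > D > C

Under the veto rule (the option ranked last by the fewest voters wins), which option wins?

Last-place votes: C 29, B 34, D 0, A 31.
D is ranked last by the fewest voters, so D wins.

D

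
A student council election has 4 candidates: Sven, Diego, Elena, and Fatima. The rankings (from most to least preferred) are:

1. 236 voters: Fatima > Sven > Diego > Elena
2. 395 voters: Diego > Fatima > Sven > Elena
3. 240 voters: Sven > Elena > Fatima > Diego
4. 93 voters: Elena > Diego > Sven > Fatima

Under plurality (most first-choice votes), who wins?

Diego

First-place votes: Sven 240, Diego 395, Elena 93, Fatima 236.
Diego has the most first-place votes.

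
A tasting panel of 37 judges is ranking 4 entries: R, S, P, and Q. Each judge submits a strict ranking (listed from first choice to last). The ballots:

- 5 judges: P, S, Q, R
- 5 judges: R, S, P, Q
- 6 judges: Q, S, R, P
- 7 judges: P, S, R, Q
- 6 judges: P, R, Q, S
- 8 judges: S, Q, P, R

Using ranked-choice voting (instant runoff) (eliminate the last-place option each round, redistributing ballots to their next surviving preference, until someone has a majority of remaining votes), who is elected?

S

Round 1: R 5, S 8, P 18, Q 6. Eliminate R.
Round 2: S 13, P 18, Q 6. Eliminate Q.
Round 3: S 19, P 18. S has a majority.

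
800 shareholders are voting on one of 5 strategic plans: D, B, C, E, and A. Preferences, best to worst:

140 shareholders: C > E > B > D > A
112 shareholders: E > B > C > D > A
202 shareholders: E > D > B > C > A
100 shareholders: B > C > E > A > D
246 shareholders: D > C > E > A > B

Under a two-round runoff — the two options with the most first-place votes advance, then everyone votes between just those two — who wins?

Round 1 first-place votes: D 246, B 100, C 140, E 314, A 0.
E and D advance.
Runoff: E is preferred to D by 554 voters; D by 246.
E wins the runoff.

E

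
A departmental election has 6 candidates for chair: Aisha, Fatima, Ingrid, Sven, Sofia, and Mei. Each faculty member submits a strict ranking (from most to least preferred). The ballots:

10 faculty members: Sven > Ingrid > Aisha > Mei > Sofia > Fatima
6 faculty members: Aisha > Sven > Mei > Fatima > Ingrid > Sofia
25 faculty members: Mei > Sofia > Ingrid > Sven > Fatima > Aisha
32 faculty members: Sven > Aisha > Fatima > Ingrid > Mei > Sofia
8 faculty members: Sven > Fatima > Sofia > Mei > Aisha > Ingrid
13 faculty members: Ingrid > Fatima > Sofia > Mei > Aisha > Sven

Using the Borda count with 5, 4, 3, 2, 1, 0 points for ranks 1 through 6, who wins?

Aisha: 10·3 + 6·5 + 25·0 + 32·4 + 8·1 + 13·1 = 209
Fatima: 10·0 + 6·2 + 25·1 + 32·3 + 8·4 + 13·4 = 217
Ingrid: 10·4 + 6·1 + 25·3 + 32·2 + 8·0 + 13·5 = 250
Sven: 10·5 + 6·4 + 25·2 + 32·5 + 8·5 + 13·0 = 324
Sofia: 10·1 + 6·0 + 25·4 + 32·0 + 8·3 + 13·3 = 173
Mei: 10·2 + 6·3 + 25·5 + 32·1 + 8·2 + 13·2 = 237
Sven has the highest Borda score (324).

Sven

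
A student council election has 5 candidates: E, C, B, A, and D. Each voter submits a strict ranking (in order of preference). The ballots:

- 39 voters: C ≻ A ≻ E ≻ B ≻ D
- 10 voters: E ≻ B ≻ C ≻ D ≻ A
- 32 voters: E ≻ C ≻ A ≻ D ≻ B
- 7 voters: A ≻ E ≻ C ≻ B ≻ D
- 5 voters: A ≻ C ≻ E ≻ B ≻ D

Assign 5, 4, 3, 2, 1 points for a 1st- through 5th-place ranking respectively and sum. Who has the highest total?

E: 39·3 + 10·5 + 32·5 + 7·4 + 5·3 = 370
C: 39·5 + 10·3 + 32·4 + 7·3 + 5·4 = 394
B: 39·2 + 10·4 + 32·1 + 7·2 + 5·2 = 174
A: 39·4 + 10·1 + 32·3 + 7·5 + 5·5 = 322
D: 39·1 + 10·2 + 32·2 + 7·1 + 5·1 = 135
C has the highest Borda score (394).

C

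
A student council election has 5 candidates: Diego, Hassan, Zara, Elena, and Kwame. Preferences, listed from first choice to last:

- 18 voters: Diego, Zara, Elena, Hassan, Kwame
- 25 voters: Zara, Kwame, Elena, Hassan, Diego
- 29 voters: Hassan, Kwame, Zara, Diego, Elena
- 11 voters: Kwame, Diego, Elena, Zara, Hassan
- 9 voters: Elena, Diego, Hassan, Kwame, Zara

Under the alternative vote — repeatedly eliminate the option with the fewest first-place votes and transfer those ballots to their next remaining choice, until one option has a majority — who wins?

Hassan

Round 1: Diego 18, Hassan 29, Zara 25, Elena 9, Kwame 11. Eliminate Elena.
Round 2: Diego 27, Hassan 29, Zara 25, Kwame 11. Eliminate Kwame.
Round 3: Diego 38, Hassan 29, Zara 25. Eliminate Zara.
Round 4: Diego 38, Hassan 54. Hassan has a majority.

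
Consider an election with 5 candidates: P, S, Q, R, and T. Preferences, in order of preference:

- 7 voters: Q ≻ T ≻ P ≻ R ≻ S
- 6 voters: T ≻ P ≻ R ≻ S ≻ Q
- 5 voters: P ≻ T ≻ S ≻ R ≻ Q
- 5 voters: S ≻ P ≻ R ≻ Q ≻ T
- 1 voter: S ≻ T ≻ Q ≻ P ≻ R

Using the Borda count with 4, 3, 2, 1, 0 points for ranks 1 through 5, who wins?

P

P: 7·2 + 6·3 + 5·4 + 5·3 + 1·1 = 68
S: 7·0 + 6·1 + 5·2 + 5·4 + 1·4 = 40
Q: 7·4 + 6·0 + 5·0 + 5·1 + 1·2 = 35
R: 7·1 + 6·2 + 5·1 + 5·2 + 1·0 = 34
T: 7·3 + 6·4 + 5·3 + 5·0 + 1·3 = 63
P has the highest Borda score (68).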